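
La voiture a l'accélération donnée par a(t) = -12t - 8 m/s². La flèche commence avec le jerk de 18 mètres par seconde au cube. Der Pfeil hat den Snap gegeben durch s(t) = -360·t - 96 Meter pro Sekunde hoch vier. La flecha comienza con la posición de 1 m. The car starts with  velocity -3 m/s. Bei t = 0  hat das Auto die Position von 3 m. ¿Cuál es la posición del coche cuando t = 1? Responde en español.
Necesitamos integrar nuestra ecuación de la aceleración a(t) = -12·t - 8 2 veces. La integral de la aceleración es la velocidad. Usando v(0) = -3, obtenemos v(t) = -6·t^2 - 8·t - 3. Tomando ∫v(t)dt y aplicando x(0) = 3, encontramos x(t) = -2·t^3 - 4·t^2 - 3·t + 3. Usando x(t) = -2·t^3 - 4·t^2 - 3·t + 3 y sustituyendo t = 1, encontramos x = -6.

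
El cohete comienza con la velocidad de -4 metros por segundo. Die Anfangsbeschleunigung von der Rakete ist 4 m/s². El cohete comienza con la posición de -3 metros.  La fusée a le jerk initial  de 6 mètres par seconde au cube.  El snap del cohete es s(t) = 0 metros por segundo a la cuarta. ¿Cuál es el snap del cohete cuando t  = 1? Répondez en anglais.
From the given snap equation s(t) = 0, we substitute t = 1 to get s = 0.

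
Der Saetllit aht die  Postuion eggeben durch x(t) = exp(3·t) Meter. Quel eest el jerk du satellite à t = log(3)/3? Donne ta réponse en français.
En partant de la position x(t) = exp(3·t), nous prenons 3 dérivées. En dérivant la position, nous obtenons la vitesse: v(t) = 3·exp(3·t). En dérivant la vitesse, nous obtenons l'accélération: a(t) = 9·exp(3·t). En dérivant l'accélération, nous obtenons le jerk: j(t) = 27·exp(3·t). De l'équation du jerk j(t) = 27·exp(3·t), nous substituons t = log(3)/3 pour obtenir j = 81.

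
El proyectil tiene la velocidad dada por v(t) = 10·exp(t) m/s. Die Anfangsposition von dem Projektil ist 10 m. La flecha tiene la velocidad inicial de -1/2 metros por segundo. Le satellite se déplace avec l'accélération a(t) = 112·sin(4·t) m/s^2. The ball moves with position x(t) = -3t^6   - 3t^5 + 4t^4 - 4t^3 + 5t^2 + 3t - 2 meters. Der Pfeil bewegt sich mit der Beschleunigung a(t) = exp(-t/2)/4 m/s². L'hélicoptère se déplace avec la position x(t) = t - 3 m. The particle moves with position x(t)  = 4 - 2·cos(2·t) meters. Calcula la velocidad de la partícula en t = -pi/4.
Partiendo de la posición x(t) = 4 - 2·cos(2·t), tomamos 1 derivada. La derivada de la posición da la velocidad: v(t) = 4·sin(2·t). Tenemos la velocidad v(t) = 4·sin(2·t). Sustituyendo t = -pi/4: v(-pi/4) = -4.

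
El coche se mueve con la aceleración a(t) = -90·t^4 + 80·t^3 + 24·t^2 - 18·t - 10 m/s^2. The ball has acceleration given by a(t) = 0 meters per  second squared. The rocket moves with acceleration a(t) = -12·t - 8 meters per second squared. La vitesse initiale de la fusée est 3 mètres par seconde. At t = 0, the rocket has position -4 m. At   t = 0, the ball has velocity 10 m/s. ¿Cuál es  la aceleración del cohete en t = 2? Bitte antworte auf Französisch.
Nous avons l'accélération a(t) = -12·t - 8. En substituant t = 2: a(2) = -32.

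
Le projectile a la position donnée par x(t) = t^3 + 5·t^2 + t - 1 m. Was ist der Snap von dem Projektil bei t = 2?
Um dies zu lösen, müssen wir 4 Ableitungen unserer Gleichung für die Position x(t) = t^3 + 5·t^2 + t - 1 nehmen. Durch Ableiten von der Position erhalten wir die Geschwindigkeit: v(t) = 3·t^2 + 10·t + 1. Durch Ableiten von der Geschwindigkeit erhalten wir die Beschleunigung: a(t) = 6·t + 10. Durch Ableiten von der Beschleunigung erhalten wir den Ruck: j(t) = 6. Mit d/dt von j(t) finden wir s(t) = 0. Aus der Gleichung für den Snap s(t) = 0, setzen wir t = 2 ein und erhalten s = 0.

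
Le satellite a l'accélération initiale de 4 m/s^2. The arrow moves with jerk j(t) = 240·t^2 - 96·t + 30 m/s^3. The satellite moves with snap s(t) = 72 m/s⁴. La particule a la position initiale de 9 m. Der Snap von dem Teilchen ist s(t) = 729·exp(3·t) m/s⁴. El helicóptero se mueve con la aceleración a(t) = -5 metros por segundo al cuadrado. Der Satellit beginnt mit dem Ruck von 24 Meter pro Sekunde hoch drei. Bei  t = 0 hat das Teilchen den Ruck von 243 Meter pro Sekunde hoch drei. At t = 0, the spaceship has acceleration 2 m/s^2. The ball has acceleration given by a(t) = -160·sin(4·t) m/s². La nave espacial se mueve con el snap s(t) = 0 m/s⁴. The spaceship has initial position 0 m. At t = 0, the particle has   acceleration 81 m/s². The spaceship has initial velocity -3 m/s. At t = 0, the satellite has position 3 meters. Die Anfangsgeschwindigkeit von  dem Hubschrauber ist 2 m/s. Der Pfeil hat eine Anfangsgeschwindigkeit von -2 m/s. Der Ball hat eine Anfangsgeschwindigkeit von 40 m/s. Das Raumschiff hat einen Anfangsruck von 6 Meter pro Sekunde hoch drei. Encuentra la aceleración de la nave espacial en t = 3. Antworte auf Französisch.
En partant du snap s(t) = 0, nous prenons 2 intégrales. En prenant ∫s(t)dt et en appliquant j(0) = 6, nous trouvons j(t) = 6. En prenant ∫j(t)dt et en appliquant a(0) = 2, nous trouvons a(t) = 6·t + 2. De l'équation de l'accélération a(t) = 6·t + 2, nous substituons t = 3 pour obtenir a = 20.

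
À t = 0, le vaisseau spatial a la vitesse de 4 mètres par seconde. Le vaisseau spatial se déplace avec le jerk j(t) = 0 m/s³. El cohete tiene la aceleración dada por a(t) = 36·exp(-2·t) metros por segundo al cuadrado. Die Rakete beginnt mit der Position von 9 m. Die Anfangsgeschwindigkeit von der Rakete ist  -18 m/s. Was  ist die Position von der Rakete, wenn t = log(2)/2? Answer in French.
Nous devons intégrer notre équation de l'accélération a(t) = 36·exp(-2·t) 2 fois. En prenant ∫a(t)dt et en appliquant v(0) = -18, nous trouvons v(t) = -18·exp(-2·t). En prenant ∫v(t)dt et en appliquant x(0) = 9, nous trouvons x(t) = 9·exp(-2·t). Nous avons la position x(t) = 9·exp(-2·t). En substituant t = log(2)/2: x(log(2)/2) = 9/2.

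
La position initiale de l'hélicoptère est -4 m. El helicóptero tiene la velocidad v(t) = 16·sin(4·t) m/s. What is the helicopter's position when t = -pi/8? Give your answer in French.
Nous devons trouver l'intégrale de notre équation de la vitesse v(t) = 16·sin(4·t) 1 fois. En prenant ∫v(t)dt et en appliquant x(0) = -4, nous trouvons x(t) = -4·cos(4·t). En utilisant x(t) = -4·cos(4·t) et en substituant t = -pi/8, nous trouvons x = 0.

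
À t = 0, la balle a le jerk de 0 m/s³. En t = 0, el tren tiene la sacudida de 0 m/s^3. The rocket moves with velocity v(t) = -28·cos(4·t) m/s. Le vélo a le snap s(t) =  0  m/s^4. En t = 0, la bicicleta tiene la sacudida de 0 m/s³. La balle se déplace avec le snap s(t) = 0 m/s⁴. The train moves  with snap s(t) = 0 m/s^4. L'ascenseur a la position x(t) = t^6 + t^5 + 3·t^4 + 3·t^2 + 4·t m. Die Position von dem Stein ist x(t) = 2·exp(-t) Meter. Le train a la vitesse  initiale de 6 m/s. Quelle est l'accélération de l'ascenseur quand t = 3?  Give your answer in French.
En partant de la position x(t) = t^6 + t^5 + 3·t^4 + 3·t^2 + 4·t, nous prenons 2 dérivées. La dérivée de la position donne la vitesse: v(t) = 6·t^5 + 5·t^4 + 12·t^3 + 6·t + 4. En prenant d/dt de v(t), nous trouvons a(t) = 30·t^4 + 20·t^3 + 36·t^2 + 6. De l'équation de l'accélération a(t) = 30·t^4 + 20·t^3 + 36·t^2 + 6, nous substituons t = 3 pour obtenir a = 3300.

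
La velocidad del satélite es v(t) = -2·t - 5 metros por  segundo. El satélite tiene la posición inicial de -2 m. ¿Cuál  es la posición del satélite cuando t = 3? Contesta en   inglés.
To find the answer, we compute 1 antiderivative of v(t) = -2·t - 5. Taking ∫v(t)dt and applying x(0) = -2, we find x(t) = -t^2 - 5·t - 2. We have position x(t) = -t^2 - 5·t - 2. Substituting t = 3: x(3) = -26.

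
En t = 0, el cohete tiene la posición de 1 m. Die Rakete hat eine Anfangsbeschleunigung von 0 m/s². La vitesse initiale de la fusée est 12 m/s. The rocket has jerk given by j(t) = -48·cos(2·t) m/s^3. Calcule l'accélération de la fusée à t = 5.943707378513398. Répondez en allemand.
Um dies zu lösen, müssen wir 1 Stammfunktion unserer Gleichung für den Ruck j(t) = -48·cos(2·t) finden. Die Stammfunktion von dem Ruck, mit a(0) = 0, ergibt die Beschleunigung: a(t) = -24·sin(2·t). Wir haben die Beschleunigung a(t) = -24·sin(2·t). Durch Einsetzen von t = 5.943707378513398: a(5.943707378513398) = 15.0715388291390.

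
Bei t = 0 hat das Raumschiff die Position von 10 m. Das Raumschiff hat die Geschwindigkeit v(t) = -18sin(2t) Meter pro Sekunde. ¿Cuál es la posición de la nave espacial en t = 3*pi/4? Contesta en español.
Para resolver esto, necesitamos tomar 1 integral de nuestra ecuación de la velocidad v(t) = -18·sin(2·t). La antiderivada de la velocidad, con x(0) = 10, da la posición: x(t) = 9·cos(2·t) + 1. De la ecuación de la posición x(t) = 9·cos(2·t) + 1, sustituimos t = 3*pi/4 para obtener x = 1.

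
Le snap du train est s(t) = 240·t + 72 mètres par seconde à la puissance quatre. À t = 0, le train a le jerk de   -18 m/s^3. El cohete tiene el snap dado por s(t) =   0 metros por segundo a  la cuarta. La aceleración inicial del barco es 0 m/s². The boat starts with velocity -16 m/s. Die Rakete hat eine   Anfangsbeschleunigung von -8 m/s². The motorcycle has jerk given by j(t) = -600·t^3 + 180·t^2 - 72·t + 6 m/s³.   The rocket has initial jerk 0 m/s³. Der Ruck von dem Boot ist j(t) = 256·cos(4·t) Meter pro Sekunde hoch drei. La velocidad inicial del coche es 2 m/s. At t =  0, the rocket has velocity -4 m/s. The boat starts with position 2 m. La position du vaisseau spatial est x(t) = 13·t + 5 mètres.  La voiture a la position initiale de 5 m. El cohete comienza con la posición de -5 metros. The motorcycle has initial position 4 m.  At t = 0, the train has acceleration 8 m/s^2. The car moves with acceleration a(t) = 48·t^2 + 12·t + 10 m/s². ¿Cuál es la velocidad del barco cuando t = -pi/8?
Para resolver esto, necesitamos tomar 2 integrales de nuestra ecuación de la sacudida j(t) = 256·cos(4·t). Tomando ∫j(t)dt y aplicando a(0) = 0, encontramos a(t) = 64·sin(4·t). Integrando la aceleración y usando la condición inicial v(0) = -16, obtenemos v(t) = -16·cos(4·t). De la ecuación de la velocidad v(t) = -16·cos(4·t), sustituimos t = -pi/8 para obtener v = 0.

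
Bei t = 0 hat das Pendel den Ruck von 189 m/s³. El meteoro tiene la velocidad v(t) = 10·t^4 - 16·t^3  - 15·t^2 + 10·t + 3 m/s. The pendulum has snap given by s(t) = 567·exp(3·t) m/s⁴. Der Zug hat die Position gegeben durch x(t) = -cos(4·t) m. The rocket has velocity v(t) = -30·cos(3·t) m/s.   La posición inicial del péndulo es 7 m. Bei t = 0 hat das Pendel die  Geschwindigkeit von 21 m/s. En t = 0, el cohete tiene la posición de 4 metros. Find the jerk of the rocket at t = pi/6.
To solve this, we need to take 2 derivatives of our velocity equation v(t) = -30·cos(3·t). Differentiating velocity, we get acceleration: a(t) = 90·sin(3·t). Differentiating acceleration, we get jerk: j(t) = 270·cos(3·t). Using j(t) = 270·cos(3·t) and substituting t = pi/6, we find j = 0.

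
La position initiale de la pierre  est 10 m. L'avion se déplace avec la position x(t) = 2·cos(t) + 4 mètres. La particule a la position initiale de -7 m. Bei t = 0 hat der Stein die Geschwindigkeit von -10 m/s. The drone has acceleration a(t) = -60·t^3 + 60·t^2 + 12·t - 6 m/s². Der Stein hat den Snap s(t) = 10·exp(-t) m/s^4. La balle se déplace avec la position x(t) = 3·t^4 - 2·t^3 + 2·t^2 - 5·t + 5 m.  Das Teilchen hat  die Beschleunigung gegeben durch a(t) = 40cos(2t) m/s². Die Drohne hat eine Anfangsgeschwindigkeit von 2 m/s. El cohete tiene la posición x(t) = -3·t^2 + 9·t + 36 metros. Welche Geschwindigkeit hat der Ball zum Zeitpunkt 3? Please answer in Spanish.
Para resolver esto, necesitamos tomar 1 derivada de nuestra ecuación de la posición x(t) = 3·t^4 - 2·t^3 + 2·t^2 - 5·t + 5. La derivada de la posición da la velocidad: v(t) = 12·t^3 - 6·t^2 + 4·t - 5. Tenemos la velocidad v(t) = 12·t^3 - 6·t^2 + 4·t - 5. Sustituyendo t = 3: v(3) = 277.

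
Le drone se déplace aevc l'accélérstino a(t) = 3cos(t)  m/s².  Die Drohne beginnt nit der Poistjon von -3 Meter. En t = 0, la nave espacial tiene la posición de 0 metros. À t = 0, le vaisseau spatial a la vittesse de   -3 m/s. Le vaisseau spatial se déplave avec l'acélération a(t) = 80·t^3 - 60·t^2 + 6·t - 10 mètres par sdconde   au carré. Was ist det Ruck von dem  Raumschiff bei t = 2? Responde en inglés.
Starting from acceleration a(t) = 80·t^3 - 60·t^2 + 6·t - 10, we take 1 derivative. Taking d/dt of a(t), we find j(t) = 240·t^2 - 120·t + 6. Using j(t) = 240·t^2 - 120·t + 6 and substituting t = 2, we find j = 726.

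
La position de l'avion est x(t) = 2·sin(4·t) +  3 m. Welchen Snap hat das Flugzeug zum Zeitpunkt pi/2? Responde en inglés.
Starting from position x(t) = 2·sin(4·t) + 3, we take 4 derivatives. The derivative of position gives velocity: v(t) = 8·cos(4·t). The derivative of velocity gives acceleration: a(t) = -32·sin(4·t). Taking d/dt of a(t), we find j(t) = -128·cos(4·t). The derivative of jerk gives snap: s(t) = 512·sin(4·t). We have snap s(t) = 512·sin(4·t). Substituting t = pi/2: s(pi/2) = 0.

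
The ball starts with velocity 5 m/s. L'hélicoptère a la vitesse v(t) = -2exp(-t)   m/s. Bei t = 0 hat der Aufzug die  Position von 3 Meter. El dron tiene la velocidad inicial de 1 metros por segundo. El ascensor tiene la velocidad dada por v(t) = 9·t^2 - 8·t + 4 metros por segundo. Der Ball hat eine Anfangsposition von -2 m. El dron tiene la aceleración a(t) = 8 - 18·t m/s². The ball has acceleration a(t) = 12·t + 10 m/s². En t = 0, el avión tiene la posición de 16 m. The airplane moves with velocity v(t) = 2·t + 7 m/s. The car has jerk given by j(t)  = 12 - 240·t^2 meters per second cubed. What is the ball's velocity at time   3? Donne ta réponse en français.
En partant de l'accélération a(t) = 12·t + 10, nous prenons 1 primitive. En prenant ∫a(t)dt et en appliquant v(0) = 5, nous trouvons v(t) = 6·t^2 + 10·t + 5. De l'équation de la vitesse v(t) = 6·t^2 + 10·t + 5, nous substituons t = 3 pour obtenir v = 89.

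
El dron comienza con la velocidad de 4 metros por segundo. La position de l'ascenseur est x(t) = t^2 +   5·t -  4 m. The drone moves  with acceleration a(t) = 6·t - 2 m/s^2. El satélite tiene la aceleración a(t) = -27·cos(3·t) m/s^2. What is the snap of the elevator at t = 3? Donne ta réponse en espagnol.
Debemos derivar nuestra ecuación de la posición x(t) = t^2 + 5·t - 4 4 veces. Tomando d/dt de x(t), encontramos v(t) = 2·t + 5. La derivada de la velocidad da la aceleración: a(t) = 2. La derivada de la aceleración da la sacudida: j(t) = 0. La derivada de la sacudida da el snap: s(t) = 0. De la ecuación del snap s(t) = 0, sustituimos t = 3 para obtener s = 0.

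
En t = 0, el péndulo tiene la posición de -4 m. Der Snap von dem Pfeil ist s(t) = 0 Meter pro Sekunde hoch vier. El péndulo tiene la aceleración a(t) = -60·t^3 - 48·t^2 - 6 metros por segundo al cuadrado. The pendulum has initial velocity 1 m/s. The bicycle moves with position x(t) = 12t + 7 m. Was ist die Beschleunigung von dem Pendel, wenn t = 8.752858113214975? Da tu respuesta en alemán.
Mit a(t) = -60·t^3 - 48·t^2 - 6 und Einsetzen von t = 8.752858113214975, finden wir a = -43918.1149472258.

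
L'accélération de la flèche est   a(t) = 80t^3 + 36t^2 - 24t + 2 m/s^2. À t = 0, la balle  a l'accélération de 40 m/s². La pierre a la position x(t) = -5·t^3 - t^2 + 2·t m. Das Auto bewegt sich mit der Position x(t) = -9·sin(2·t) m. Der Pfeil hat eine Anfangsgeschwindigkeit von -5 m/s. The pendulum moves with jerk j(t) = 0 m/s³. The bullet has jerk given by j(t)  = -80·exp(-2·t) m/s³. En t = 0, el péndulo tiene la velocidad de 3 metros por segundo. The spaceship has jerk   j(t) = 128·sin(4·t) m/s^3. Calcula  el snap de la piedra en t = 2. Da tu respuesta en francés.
En partant de la position x(t) = -5·t^3 - t^2 + 2·t, nous prenons 4 dérivées. En dérivant la position, nous obtenons la vitesse: v(t) = -15·t^2 - 2·t + 2. En prenant d/dt de v(t), nous trouvons a(t) = -30·t - 2. La dérivée de l'accélération donne le jerk: j(t) = -30. En prenant d/dt de j(t), nous trouvons s(t) = 0. En utilisant s(t) = 0 et en substituant t = 2, nous trouvons s = 0.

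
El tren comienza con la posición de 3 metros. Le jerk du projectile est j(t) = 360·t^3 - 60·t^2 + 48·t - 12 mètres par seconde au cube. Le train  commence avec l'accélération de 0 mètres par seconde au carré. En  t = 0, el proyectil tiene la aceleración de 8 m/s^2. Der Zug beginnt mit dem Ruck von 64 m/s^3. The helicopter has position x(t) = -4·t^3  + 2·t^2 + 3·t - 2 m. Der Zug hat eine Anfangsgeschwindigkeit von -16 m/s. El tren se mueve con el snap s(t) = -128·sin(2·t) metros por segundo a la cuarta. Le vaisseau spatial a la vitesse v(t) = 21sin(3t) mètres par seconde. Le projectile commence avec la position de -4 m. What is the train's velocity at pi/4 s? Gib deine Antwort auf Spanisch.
Necesitamos integrar nuestra ecuación del snap s(t) = -128·sin(2·t) 3 veces. Integrando el snap y usando la condición inicial j(0) = 64, obtenemos j(t) = 64·cos(2·t). La integral de la sacudida es la aceleración. Usando a(0) = 0, obtenemos a(t) = 32·sin(2·t). Integrando la aceleración y usando la condición inicial v(0) = -16, obtenemos v(t) = -16·cos(2·t). De la ecuación de la velocidad v(t) = -16·cos(2·t), sustituimos t = pi/4 para obtener v = 0.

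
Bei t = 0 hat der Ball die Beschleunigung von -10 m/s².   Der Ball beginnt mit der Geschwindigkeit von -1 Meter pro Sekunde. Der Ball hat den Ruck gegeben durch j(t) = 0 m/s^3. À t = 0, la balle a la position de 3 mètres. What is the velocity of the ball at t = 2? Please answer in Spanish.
Necesitamos integrar nuestra ecuación de la sacudida j(t) = 0 2 veces. Integrando la sacudida y usando la condición inicial a(0) = -10, obtenemos a(t) = -10. Tomando ∫a(t)dt y aplicando v(0) = -1, encontramos v(t) = -10·t - 1. Usando v(t) = -10·t - 1 y sustituyendo t = 2, encontramos v = -21.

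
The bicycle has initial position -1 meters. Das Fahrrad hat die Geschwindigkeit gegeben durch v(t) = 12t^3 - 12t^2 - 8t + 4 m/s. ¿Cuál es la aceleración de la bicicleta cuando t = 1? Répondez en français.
Nous devons dériver notre équation de la vitesse v(t) = 12·t^3 - 12·t^2 - 8·t + 4 1 fois. En prenant d/dt de v(t), nous trouvons a(t) = 36·t^2 - 24·t - 8. En utilisant a(t) = 36·t^2 - 24·t - 8 et en substituant t = 1, nous trouvons a = 4.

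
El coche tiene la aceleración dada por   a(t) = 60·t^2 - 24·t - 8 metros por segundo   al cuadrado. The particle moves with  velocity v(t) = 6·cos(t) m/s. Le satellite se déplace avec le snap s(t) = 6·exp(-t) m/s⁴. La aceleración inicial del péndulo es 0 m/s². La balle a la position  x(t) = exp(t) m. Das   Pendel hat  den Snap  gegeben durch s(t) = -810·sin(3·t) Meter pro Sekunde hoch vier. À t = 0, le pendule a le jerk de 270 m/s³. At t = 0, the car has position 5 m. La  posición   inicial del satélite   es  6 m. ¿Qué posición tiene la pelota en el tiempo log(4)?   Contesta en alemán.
Mit x(t) = exp(t) und Einsetzen von t = log(4), finden wir x = 4.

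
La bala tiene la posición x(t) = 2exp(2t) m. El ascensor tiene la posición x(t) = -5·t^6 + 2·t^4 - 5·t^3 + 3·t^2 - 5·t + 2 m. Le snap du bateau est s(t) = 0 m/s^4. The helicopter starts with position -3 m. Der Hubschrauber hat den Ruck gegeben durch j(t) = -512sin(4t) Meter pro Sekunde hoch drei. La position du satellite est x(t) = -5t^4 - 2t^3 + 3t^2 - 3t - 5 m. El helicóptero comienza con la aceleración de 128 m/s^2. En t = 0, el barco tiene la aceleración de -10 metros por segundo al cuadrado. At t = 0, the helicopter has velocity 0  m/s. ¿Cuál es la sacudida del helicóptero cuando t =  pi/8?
Tenemos la sacudida j(t) = -512·sin(4·t). Sustituyendo t = pi/8: j(pi/8) = -512.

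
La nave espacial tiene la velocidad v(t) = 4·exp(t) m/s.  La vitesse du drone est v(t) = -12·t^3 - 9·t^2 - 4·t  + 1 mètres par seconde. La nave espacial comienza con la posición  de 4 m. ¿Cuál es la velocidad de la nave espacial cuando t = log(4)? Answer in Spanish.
Tenemos la velocidad v(t) = 4·exp(t). Sustituyendo t = log(4): v(log(4)) = 16.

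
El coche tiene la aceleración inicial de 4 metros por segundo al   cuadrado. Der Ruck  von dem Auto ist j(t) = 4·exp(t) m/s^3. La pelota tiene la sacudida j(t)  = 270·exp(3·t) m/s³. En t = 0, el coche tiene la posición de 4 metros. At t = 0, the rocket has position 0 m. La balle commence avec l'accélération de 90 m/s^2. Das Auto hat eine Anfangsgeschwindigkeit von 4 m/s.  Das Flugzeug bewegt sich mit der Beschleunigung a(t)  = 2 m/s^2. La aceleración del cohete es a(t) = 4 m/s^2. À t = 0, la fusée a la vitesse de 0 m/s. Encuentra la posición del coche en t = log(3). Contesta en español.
Para resolver esto, necesitamos tomar 3 antiderivadas de nuestra ecuación de la sacudida j(t) = 4·exp(t). La integral de la sacudida, con a(0) = 4, da la aceleración: a(t) = 4·exp(t). Tomando ∫a(t)dt y aplicando v(0) = 4, encontramos v(t) = 4·exp(t). La integral de la velocidad es la posición. Usando x(0) = 4, obtenemos x(t) = 4·exp(t). Tenemos la posición x(t) = 4·exp(t). Sustituyendo t = log(3): x(log(3)) = 12.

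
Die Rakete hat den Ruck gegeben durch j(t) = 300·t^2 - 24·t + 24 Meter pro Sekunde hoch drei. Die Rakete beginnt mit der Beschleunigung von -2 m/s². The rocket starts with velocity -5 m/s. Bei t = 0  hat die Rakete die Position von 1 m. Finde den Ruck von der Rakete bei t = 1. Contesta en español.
Usando j(t) = 300·t^2 - 24·t + 24 y sustituyendo t = 1, encontramos j = 300.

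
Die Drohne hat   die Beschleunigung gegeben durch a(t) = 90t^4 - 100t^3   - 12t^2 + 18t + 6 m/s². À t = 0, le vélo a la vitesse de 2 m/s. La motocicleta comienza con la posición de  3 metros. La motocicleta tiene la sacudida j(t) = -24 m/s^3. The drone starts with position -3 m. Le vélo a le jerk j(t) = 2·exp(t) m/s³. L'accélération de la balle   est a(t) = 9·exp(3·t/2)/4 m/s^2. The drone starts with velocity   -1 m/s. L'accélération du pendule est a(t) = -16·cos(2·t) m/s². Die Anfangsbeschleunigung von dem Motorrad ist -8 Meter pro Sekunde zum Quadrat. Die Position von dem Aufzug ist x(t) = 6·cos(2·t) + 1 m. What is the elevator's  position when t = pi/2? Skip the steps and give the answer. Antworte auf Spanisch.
La respuesta es -5.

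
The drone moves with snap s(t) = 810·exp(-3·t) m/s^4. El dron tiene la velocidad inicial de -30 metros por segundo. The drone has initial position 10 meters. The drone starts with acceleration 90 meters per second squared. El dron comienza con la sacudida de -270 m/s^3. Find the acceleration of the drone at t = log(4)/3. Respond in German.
Wir müssen unsere Gleichung für den Snap s(t) = 810·exp(-3·t) 2-mal integrieren. Mit ∫s(t)dt und Anwendung von j(0) = -270, finden wir j(t) = -270·exp(-3·t). Mit ∫j(t)dt und Anwendung von a(0) = 90, finden wir a(t) = 90·exp(-3·t). Aus der Gleichung für die Beschleunigung a(t) = 90·exp(-3·t), setzen wir t = log(4)/3 ein und erhalten a = 45/2.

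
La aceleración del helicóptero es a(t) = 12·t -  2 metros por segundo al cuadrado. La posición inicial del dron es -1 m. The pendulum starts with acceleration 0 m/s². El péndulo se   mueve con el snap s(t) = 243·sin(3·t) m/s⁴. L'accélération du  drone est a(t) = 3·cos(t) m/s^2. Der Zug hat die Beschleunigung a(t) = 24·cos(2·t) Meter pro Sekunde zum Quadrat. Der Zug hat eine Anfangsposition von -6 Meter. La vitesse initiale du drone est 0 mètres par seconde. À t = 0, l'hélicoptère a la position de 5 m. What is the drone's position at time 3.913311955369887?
We must find the antiderivative of our acceleration equation a(t) = 3·cos(t) 2 times. The antiderivative of acceleration is velocity. Using v(0) = 0, we get v(t) = 3·sin(t). Integrating velocity and using the initial condition x(0) = -1, we get x(t) = 2 - 3·cos(t). We have position x(t) = 2 - 3·cos(t). Substituting t = 3.913311955369887: x(3.913311955369887) = 4.15013822772329.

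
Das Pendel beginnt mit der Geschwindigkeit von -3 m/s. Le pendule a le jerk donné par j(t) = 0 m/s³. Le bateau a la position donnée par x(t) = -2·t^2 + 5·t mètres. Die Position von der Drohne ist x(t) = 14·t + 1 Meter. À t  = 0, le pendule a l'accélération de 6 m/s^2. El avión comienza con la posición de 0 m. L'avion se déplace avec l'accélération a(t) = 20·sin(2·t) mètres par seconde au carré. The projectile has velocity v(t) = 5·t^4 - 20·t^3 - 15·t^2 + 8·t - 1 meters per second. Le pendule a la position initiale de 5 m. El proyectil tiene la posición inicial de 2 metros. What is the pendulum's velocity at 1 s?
Starting from jerk j(t) = 0, we take 2 integrals. The integral of jerk, with a(0) = 6, gives acceleration: a(t) = 6. Taking ∫a(t)dt and applying v(0) = -3, we find v(t) = 6·t - 3. We have velocity v(t) = 6·t - 3. Substituting t = 1: v(1) = 3.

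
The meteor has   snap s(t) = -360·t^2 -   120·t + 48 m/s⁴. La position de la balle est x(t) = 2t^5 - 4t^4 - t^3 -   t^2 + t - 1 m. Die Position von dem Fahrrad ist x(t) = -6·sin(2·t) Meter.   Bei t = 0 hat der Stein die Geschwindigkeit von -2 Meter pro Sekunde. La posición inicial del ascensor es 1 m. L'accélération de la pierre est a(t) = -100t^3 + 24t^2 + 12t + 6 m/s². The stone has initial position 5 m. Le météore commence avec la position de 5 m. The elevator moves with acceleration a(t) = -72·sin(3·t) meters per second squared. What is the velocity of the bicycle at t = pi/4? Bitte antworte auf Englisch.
Starting from position x(t) = -6·sin(2·t), we take 1 derivative. Differentiating position, we get velocity: v(t) = -12·cos(2·t). From the given velocity equation v(t) = -12·cos(2·t), we substitute t = pi/4 to get v = 0.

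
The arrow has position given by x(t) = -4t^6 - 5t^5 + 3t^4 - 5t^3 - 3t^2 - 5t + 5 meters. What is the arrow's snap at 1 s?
To solve this, we need to take 4 derivatives of our position equation x(t) = -4·t^6 - 5·t^5 + 3·t^4 - 5·t^3 - 3·t^2 - 5·t + 5. Differentiating position, we get velocity: v(t) = -24·t^5 - 25·t^4 + 12·t^3 - 15·t^2 - 6·t - 5. Differentiating velocity, we get acceleration: a(t) = -120·t^4 - 100·t^3 + 36·t^2 - 30·t - 6. Differentiating acceleration, we get jerk: j(t) = -480·t^3 - 300·t^2 + 72·t - 30. Differentiating jerk, we get snap: s(t) = -1440·t^2 - 600·t + 72. From the given snap equation s(t) = -1440·t^2 - 600·t + 72, we substitute t = 1 to get s = -1968.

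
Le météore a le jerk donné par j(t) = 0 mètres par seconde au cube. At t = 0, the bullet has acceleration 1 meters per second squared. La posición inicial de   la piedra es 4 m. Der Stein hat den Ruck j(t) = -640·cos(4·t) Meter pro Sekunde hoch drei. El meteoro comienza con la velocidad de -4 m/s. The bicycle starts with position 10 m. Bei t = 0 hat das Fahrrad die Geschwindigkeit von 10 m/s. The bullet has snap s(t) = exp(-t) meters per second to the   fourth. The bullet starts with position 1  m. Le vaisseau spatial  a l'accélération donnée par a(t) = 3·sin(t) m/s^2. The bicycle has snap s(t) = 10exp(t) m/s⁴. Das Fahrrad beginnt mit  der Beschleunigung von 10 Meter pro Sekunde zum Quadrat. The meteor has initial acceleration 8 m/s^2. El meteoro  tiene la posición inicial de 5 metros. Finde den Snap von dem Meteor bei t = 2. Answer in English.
Starting from jerk j(t) = 0, we take 1 derivative. Differentiating jerk, we get snap: s(t) = 0. Using s(t) = 0 and substituting t = 2, we find s = 0.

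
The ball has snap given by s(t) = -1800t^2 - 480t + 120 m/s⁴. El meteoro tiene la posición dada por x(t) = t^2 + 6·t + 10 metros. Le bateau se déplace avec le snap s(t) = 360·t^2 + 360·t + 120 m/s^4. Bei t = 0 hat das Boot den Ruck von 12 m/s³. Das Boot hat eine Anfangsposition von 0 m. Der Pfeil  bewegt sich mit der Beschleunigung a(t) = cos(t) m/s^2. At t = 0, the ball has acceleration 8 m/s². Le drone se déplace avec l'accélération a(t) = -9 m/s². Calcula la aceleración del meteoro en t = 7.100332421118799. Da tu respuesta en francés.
Pour résoudre ceci, nous devons prendre 2 dérivées de notre équation de la position x(t) = t^2 + 6·t + 10. La dérivée de la position donne la vitesse: v(t) = 2·t + 6. En prenant d/dt de v(t), nous trouvons a(t) = 2. Nous avons l'accélération a(t) = 2. En substituant t = 7.100332421118799: a(7.100332421118799) = 2.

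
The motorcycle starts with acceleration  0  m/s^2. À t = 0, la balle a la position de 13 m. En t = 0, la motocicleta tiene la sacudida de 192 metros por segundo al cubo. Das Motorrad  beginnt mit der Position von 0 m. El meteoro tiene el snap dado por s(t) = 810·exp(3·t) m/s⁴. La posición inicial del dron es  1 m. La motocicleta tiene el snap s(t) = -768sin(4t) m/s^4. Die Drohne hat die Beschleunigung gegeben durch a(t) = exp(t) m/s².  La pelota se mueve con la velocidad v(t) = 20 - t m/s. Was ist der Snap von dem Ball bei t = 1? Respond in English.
We must differentiate our velocity equation v(t) = 20 - t 3 times. Taking d/dt of v(t), we find a(t) = -1. The derivative of acceleration gives jerk: j(t) = 0. Differentiating jerk, we get snap: s(t) = 0. Using s(t) = 0 and substituting t = 1, we find s = 0.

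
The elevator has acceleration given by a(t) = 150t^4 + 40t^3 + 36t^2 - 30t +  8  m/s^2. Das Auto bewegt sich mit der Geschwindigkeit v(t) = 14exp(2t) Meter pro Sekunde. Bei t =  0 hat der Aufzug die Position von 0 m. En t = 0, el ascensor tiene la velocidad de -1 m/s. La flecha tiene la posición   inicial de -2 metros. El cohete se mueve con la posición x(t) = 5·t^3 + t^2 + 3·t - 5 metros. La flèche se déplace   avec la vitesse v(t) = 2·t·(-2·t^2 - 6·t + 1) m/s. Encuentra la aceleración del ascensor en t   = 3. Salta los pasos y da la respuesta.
La aceleración en t = 3 es a = 13472.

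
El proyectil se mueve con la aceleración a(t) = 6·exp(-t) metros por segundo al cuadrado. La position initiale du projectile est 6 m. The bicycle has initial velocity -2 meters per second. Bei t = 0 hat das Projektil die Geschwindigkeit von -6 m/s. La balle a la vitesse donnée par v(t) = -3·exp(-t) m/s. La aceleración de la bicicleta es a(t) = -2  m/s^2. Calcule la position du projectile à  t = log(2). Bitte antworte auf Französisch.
Nous devons trouver l'intégrale de notre équation de l'accélération a(t) = 6·exp(-t) 2 fois. En prenant ∫a(t)dt et en appliquant v(0) = -6, nous trouvons v(t) = -6·exp(-t). L'intégrale de la vitesse, avec x(0) = 6, donne la position: x(t) = 6·exp(-t). De l'équation de la position x(t) = 6·exp(-t), nous substituons t = log(2) pour obtenir x = 3.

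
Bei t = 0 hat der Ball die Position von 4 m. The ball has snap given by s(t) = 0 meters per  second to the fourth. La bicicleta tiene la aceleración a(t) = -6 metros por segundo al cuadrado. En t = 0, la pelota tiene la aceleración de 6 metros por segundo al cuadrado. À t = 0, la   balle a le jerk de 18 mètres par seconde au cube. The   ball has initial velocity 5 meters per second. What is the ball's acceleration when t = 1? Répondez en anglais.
Starting from snap s(t) = 0, we take 2 integrals. Finding the antiderivative of s(t) and using j(0) = 18: j(t) = 18. The antiderivative of jerk is acceleration. Using a(0) = 6, we get a(t) = 18·t + 6. From the given acceleration equation a(t) = 18·t + 6, we substitute t = 1 to get a = 24.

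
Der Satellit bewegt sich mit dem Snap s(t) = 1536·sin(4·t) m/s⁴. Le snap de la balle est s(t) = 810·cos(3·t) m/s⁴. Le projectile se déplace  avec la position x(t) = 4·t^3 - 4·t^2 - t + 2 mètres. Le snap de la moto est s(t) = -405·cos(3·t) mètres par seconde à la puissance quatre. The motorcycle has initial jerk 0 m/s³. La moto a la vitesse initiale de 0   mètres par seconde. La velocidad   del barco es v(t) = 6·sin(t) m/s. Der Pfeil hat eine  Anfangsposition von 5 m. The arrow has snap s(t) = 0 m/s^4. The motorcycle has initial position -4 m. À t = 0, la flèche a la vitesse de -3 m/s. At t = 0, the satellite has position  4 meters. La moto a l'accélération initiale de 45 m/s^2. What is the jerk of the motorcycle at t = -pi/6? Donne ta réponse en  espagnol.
Debemos encontrar la antiderivada de nuestra ecuación del snap s(t) = -405·cos(3·t) 1 vez. Integrando el snap y usando la condición inicial j(0) = 0, obtenemos j(t) = -135·sin(3·t). De la ecuación de la sacudida j(t) = -135·sin(3·t), sustituimos t = -pi/6 para obtener j = 135.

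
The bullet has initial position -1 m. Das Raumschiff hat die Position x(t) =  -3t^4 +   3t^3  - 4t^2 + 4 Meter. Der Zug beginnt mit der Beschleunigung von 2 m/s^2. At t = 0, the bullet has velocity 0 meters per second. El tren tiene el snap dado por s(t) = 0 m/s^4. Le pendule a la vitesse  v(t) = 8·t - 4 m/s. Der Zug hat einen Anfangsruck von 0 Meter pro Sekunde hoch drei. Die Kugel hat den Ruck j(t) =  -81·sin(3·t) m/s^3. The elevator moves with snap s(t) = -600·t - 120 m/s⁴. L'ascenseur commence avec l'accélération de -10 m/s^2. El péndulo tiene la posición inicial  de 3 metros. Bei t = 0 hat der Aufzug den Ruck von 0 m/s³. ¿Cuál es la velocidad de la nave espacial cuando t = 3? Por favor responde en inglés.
Starting from position x(t) = -3·t^4 + 3·t^3 - 4·t^2 + 4, we take 1 derivative. The derivative of position gives velocity: v(t) = -12·t^3 + 9·t^2 - 8·t. Using v(t) = -12·t^3 + 9·t^2 - 8·t and substituting t = 3, we find v = -267.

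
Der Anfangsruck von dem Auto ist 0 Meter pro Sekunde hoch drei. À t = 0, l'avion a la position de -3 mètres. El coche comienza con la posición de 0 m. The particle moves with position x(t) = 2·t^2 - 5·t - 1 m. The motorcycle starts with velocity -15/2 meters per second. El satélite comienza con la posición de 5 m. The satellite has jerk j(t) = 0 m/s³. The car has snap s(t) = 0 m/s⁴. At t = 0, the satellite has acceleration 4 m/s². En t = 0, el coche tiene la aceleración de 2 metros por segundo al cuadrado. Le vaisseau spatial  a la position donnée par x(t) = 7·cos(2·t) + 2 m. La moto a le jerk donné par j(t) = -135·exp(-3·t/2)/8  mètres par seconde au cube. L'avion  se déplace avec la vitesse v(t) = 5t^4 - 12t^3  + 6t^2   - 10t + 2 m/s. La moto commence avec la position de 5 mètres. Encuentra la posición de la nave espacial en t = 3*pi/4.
Tenemos la posición x(t) = 7·cos(2·t) + 2. Sustituyendo t = 3*pi/4: x(3*pi/4) = 2.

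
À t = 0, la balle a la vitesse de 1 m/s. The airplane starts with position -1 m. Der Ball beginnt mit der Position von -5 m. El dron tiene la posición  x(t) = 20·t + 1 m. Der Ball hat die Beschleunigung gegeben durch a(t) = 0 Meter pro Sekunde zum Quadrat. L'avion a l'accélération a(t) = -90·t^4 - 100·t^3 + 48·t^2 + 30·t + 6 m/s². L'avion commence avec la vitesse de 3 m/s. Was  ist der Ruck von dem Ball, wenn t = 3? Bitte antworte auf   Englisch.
Starting from acceleration a(t) = 0, we take 1 derivative. Taking d/dt of a(t), we find j(t) = 0. From the given jerk equation j(t) = 0, we substitute t = 3 to get j = 0.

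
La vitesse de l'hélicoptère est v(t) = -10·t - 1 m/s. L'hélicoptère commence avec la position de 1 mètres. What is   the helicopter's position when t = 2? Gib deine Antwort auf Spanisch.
Necesitamos integrar nuestra ecuación de la velocidad v(t) = -10·t - 1 1 vez. La integral de la velocidad es la posición. Usando x(0) = 1, obtenemos x(t) = -5·t^2 - t + 1. Tenemos la posición x(t) = -5·t^2 - t + 1. Sustituyendo t = 2: x(2) = -21.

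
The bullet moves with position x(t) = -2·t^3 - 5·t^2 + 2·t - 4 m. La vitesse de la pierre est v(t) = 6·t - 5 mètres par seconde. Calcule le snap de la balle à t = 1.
En partant de la position x(t) = -2·t^3 - 5·t^2 + 2·t - 4, nous prenons 4 dérivées. En dérivant la position, nous obtenons la vitesse: v(t) = -6·t^2 - 10·t + 2. En prenant d/dt de v(t), nous trouvons a(t) = -12·t - 10. En dérivant l'accélération, nous obtenons le jerk: j(t) = -12. La dérivée du jerk donne le snap: s(t) = 0. De l'équation du snap s(t) = 0, nous substituons t = 1 pour obtenir s = 0.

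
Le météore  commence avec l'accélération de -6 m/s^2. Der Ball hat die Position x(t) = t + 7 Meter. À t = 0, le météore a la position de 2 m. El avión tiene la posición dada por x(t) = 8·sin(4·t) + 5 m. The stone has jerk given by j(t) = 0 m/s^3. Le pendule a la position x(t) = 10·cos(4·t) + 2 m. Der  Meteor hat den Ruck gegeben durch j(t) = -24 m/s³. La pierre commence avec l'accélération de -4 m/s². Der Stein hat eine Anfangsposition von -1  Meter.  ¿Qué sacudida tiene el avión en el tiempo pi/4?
Debemos derivar nuestra ecuación de la posición x(t) = 8·sin(4·t) + 5 3 veces. La derivada de la posición da la velocidad: v(t) = 32·cos(4·t). La derivada de la velocidad da la aceleración: a(t) = -128·sin(4·t). Derivando la aceleración, obtenemos la sacudida: j(t) = -512·cos(4·t). De la ecuación de la sacudida j(t) = -512·cos(4·t), sustituimos t = pi/4 para obtener j = 512.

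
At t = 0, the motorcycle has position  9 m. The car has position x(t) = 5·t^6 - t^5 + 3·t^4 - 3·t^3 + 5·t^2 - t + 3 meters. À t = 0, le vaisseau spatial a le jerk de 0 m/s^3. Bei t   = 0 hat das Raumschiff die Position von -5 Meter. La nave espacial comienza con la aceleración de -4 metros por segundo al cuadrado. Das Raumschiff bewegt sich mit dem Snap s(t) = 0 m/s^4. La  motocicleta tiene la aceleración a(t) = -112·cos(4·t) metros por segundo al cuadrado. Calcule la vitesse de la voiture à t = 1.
Nous devons dériver notre équation de la position x(t) = 5·t^6 - t^5 + 3·t^4 - 3·t^3 + 5·t^2 - t + 3 1 fois. En prenant d/dt de x(t), nous trouvons v(t) = 30·t^5 - 5·t^4 + 12·t^3 - 9·t^2 + 10·t - 1. Nous avons la vitesse v(t) = 30·t^5 - 5·t^4 + 12·t^3 - 9·t^2 + 10·t - 1. En substituant t = 1: v(1) = 37.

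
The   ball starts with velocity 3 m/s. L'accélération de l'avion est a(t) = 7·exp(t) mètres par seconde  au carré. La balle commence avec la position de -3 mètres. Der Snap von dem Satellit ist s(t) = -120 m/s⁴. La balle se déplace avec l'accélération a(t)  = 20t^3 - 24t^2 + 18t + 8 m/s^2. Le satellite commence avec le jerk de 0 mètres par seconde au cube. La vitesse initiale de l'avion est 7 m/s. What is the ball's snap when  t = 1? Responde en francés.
En partant de l'accélération a(t) = 20·t^3 - 24·t^2 + 18·t + 8, nous prenons 2 dérivées. En prenant d/dt de a(t), nous trouvons j(t) = 60·t^2 - 48·t + 18. En prenant d/dt de j(t), nous trouvons s(t) = 120·t - 48. En utilisant s(t) = 120·t - 48 et en substituant t = 1, nous trouvons s = 72.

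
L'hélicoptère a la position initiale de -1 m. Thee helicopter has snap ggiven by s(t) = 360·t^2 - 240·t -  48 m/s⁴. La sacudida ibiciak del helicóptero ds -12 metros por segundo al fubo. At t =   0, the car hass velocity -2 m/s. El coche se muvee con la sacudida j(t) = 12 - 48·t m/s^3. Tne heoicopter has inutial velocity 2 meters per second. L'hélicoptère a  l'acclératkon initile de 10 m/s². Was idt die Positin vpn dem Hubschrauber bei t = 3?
Wir müssen unsere Gleichung für den Snap s(t) = 360·t^2 - 240·t - 48 4-mal integrieren. Das Integral von dem Snap ist der Ruck. Mit j(0) = -12 erhalten wir j(t) = 120·t^3 - 120·t^2 - 48·t - 12. Durch Integration von dem Ruck und Verwendung der Anfangsbedingung a(0) = 10, erhalten wir a(t) = 30·t^4 - 40·t^3 - 24·t^2 - 12·t + 10. Mit ∫a(t)dt und Anwendung von v(0) = 2, finden wir v(t) = 6·t^5 - 10·t^4 - 8·t^3 - 6·t^2 + 10·t + 2. Das Integral von der Geschwindigkeit ist die Position. Mit x(0) = -1 erhalten wir x(t) = t^6 - 2·t^5 - 2·t^4 - 2·t^3 + 5·t^2 + 2·t - 1. Mit x(t) = t^6 - 2·t^5 - 2·t^4 - 2·t^3 + 5·t^2 + 2·t - 1 und Einsetzen von t = 3, finden wir x = 77.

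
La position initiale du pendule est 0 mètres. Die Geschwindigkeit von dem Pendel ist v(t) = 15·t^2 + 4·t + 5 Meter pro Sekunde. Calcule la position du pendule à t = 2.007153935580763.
Pour résoudre ceci, nous devons prendre 1 primitive de notre équation de la vitesse v(t) = 15·t^2 + 4·t + 5. La primitive de la vitesse, avec x(0) = 0, donne la position: x(t) = 5·t^3 + 2·t^2 + 5·t. De l'équation de la position x(t) = 5·t^3 + 2·t^2 + 5·t, nous substituons t = 2.007153935580763 pour obtenir x = 58.5238768494621.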